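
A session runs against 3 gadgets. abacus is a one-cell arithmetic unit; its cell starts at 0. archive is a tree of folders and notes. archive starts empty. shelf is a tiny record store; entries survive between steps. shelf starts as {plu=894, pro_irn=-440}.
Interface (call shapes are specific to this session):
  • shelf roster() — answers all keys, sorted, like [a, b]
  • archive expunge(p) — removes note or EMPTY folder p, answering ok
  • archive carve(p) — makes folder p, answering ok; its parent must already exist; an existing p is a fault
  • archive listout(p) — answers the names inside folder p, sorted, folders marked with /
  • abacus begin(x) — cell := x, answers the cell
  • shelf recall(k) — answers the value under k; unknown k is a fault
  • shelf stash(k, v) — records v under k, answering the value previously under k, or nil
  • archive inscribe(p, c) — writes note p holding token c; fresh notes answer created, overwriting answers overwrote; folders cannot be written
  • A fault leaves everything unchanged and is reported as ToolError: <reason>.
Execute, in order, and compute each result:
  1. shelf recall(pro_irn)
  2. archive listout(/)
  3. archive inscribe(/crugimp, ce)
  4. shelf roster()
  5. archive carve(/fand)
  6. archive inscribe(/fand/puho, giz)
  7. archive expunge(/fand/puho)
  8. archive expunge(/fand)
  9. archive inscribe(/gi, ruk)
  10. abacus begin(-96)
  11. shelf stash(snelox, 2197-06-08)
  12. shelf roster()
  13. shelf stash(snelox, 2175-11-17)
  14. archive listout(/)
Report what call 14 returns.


Answer: [crugimp, gi]

Derivation:
> shelf recall k=pro_irn
:: -440
> archive listout p=/
:: []
> archive inscribe p=/crugimp c=ce
:: created
> shelf roster
:: [plu, pro_irn]
> archive carve p=/fand
:: ok
> archive inscribe p=/fand/puho c=giz
:: created
> archive expunge p=/fand/puho
:: ok
> archive expunge p=/fand
:: ok
> archive inscribe p=/gi c=ruk
:: created
> abacus begin x=-96
:: -96
> shelf stash k=snelox v=2197-06-08
:: nil
> shelf roster
:: [plu, pro_irn, snelox]
> shelf stash k=snelox v=2175-11-17
:: 2197-06-08
> archive listout p=/
:: [crugimp, gi]


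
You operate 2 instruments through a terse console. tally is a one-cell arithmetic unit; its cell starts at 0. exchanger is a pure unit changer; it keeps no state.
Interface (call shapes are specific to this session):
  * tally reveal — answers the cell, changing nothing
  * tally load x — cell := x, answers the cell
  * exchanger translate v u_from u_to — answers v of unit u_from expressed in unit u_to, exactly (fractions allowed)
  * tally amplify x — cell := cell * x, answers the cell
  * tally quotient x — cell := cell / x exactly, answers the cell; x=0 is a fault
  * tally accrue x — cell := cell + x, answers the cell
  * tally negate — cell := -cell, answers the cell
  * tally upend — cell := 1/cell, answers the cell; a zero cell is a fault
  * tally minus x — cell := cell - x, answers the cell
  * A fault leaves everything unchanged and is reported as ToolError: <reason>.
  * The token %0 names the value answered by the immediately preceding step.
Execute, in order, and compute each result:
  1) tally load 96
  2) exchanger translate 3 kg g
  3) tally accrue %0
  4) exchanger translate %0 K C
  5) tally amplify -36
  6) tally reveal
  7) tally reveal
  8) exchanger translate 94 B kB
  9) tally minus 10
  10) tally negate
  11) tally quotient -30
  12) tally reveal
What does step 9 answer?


~$ tally load x→96
[out] 96
~$ exchanger translate v→3 u_from→kg u_to→g
[out] 3000
~$ tally accrue x→%0
[out] 3096
~$ exchanger translate v→%0 u_from→K u_to→C
[out] 56457/20
~$ tally amplify x→-36
[out] -111456
~$ tally reveal
[out] -111456
~$ tally reveal
[out] -111456
~$ exchanger translate v→94 u_from→B u_to→kB
[out] 47/500
~$ tally minus x→10
[out] -111466
~$ tally negate
[out] 111466
~$ tally quotient x→-30
[out] -55733/15
~$ tally reveal
[out] -55733/15

Answer: -111466


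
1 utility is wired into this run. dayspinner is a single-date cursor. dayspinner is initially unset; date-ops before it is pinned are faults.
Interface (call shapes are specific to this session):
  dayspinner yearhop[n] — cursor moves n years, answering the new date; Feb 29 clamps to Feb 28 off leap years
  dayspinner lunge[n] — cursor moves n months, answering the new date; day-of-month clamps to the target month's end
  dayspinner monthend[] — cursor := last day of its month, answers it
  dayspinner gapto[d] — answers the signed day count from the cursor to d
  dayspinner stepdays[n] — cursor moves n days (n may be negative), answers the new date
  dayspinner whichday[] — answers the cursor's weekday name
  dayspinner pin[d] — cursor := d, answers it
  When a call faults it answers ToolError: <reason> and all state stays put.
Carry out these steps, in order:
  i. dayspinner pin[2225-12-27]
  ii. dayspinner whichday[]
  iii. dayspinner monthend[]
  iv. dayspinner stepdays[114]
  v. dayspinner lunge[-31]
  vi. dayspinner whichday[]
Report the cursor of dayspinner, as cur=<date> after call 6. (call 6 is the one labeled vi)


CALL dayspinner pin[d→2225-12-27]
RET  2225-12-27
CALL dayspinner whichday[]
RET  Tuesday
CALL dayspinner monthend[]
RET  2225-12-31
CALL dayspinner stepdays[n→114]
RET  2226-04-24
CALL dayspinner lunge[n→-31]
RET  2223-09-24
CALL dayspinner whichday[]
RET  Wednesday

Answer: cur=2223-09-24


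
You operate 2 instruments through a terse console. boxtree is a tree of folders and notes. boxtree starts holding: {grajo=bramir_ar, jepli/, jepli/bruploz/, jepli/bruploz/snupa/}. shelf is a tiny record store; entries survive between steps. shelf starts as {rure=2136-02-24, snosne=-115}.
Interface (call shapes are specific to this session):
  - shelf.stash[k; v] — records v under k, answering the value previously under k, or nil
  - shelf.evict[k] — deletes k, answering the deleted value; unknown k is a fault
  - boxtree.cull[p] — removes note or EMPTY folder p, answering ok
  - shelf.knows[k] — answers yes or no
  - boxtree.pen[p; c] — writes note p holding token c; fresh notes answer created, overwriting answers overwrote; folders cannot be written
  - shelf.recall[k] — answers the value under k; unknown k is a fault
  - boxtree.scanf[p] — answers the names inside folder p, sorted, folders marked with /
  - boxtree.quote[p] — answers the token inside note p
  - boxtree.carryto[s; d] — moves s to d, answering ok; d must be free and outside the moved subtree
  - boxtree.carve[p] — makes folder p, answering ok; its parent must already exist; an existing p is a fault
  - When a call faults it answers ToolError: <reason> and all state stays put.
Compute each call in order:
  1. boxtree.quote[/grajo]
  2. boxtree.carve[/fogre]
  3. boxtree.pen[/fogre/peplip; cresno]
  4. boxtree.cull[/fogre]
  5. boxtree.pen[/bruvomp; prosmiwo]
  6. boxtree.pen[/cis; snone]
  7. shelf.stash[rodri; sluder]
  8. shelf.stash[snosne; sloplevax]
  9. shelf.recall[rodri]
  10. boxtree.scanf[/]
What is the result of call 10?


==> boxtree.quote(p=/grajo)
<== bramir_ar
==> boxtree.carve(p=/fogre)
<== ok
==> boxtree.pen(p=/fogre/peplip, c=cresno)
<== created
==> boxtree.cull(p=/fogre)
<== ToolError: not empty
==> boxtree.pen(p=/bruvomp, c=prosmiwo)
<== created
==> boxtree.pen(p=/cis, c=snone)
<== created
==> shelf.stash(k=rodri, v=sluder)
<== nil
==> shelf.stash(k=snosne, v=sloplevax)
<== -115
==> shelf.recall(k=rodri)
<== sluder
==> boxtree.scanf(p=/)
<== [bruvomp, cis, fogre/, grajo, jepli/]

Answer: [bruvomp, cis, fogre/, grajo, jepli/]


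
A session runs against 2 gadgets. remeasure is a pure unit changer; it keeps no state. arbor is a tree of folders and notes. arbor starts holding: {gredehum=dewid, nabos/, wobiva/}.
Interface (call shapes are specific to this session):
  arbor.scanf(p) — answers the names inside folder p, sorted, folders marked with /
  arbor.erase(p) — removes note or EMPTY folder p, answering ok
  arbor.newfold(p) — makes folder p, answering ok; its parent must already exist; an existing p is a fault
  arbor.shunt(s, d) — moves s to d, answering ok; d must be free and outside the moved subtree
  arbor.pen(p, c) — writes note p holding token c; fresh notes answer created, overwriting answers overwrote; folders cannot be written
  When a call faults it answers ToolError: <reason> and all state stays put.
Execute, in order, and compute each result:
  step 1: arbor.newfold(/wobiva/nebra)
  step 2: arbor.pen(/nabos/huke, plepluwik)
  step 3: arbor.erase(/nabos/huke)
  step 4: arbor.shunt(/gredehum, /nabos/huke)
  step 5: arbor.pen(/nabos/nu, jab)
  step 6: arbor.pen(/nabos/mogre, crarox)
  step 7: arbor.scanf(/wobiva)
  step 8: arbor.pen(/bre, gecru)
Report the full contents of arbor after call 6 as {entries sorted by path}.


I invoke arbor.newfold(p='/wobiva/nebra'), which returns ok.
I call arbor.pen(p='/nabos/huke', c='plepluwik'), which returns created.
I invoke arbor.erase(p='/nabos/huke'), which returns ok.
Then arbor.shunt(s='/gredehum', d='/nabos/huke'), and see ok.
Calling arbor.pen(p='/nabos/nu', c='jab'), — result: created.
Now I run arbor.pen(p='/nabos/mogre', c='crarox'): created.
I invoke arbor.scanf(p='/wobiva'), giving [nebra/].
Then arbor.pen(p='/bre', c='gecru'), yielding created.

Answer: {nabos/, nabos/huke=dewid, nabos/mogre=crarox, nabos/nu=jab, wobiva/, wobiva/nebra/}


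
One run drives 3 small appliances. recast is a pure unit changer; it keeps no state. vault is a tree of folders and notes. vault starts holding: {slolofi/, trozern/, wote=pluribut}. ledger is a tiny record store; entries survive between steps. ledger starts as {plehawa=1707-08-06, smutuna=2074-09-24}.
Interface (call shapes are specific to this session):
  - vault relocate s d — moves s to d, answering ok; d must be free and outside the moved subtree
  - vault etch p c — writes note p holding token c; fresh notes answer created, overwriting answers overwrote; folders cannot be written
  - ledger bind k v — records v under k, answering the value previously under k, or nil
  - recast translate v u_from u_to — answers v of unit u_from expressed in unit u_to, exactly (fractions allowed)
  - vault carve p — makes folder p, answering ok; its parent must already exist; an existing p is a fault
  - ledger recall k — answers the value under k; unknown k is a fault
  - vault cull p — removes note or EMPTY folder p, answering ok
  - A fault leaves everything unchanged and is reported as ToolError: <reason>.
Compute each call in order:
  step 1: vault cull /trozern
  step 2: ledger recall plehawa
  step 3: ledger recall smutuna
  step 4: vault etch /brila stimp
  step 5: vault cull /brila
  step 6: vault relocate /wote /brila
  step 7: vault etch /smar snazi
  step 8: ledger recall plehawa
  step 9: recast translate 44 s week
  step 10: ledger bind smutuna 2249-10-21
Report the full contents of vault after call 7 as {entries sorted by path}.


Next I call vault cull on p: /trozern, yielding ok.
Calling ledger recall on k: plehawa, — result: 1707-08-06.
I run ledger recall on k: smutuna, giving 2074-09-24.
I use vault etch on p: /brila, c: stimp: created.
Then vault cull on p: /brila, and observe ok.
Using vault relocate on s: /wote, d: /brila, and see ok.
I invoke vault etch on p: /smar, c: snazi, → created.
Then ledger recall on k: plehawa, giving 1707-08-06.
I invoke recast translate on v: 44, u_from: s, u_to: week: 11/151200.
Calling ledger bind on k: smutuna, v: 2249-10-21, and get 2074-09-24.

Answer: {brila=pluribut, slolofi/, smar=snazi}


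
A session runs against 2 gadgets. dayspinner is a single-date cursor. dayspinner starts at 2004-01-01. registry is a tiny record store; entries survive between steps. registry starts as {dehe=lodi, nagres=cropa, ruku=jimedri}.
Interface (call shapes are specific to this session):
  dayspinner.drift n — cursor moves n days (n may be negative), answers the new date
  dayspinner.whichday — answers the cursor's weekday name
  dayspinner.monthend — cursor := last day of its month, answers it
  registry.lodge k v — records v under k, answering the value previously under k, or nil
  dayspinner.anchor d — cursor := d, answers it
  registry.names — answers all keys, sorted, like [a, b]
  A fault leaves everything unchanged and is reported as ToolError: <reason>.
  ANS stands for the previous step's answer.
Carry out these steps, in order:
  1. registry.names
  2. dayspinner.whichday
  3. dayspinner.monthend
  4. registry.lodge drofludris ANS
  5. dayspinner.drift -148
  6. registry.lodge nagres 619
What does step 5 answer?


>> registry.names()
<< [dehe, nagres, ruku]
>> dayspinner.whichday()
<< Thursday
>> dayspinner.monthend()
<< 2004-01-31
>> registry.lodge(k=drofludris, v=ANS)
<< nil
>> dayspinner.drift(n=-148)
<< 2003-09-05
>> registry.lodge(k=nagres, v=619)
<< cropa

Answer: 2003-09-05


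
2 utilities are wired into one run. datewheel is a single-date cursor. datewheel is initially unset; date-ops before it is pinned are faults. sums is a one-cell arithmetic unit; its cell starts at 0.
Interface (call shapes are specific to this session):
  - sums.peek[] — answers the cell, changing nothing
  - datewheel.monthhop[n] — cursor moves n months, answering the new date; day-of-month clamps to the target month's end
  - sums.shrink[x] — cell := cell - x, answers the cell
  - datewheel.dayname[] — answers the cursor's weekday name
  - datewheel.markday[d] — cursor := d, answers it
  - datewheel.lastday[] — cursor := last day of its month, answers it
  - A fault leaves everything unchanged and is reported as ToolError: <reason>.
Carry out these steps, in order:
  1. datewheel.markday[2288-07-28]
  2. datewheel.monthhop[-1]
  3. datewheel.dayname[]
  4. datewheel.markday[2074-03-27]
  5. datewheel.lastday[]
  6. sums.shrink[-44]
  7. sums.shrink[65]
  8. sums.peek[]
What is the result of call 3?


Answer: Thursday

Derivation:
→ datewheel.markday(d→2288-07-28)
← 2288-07-28
→ datewheel.monthhop(n→-1)
← 2288-06-28
→ datewheel.dayname()
← Thursday
→ datewheel.markday(d→2074-03-27)
← 2074-03-27
→ datewheel.lastday()
← 2074-03-31
→ sums.shrink(x→-44)
← 44
→ sums.shrink(x→65)
← -21
→ sums.peek()
← -21


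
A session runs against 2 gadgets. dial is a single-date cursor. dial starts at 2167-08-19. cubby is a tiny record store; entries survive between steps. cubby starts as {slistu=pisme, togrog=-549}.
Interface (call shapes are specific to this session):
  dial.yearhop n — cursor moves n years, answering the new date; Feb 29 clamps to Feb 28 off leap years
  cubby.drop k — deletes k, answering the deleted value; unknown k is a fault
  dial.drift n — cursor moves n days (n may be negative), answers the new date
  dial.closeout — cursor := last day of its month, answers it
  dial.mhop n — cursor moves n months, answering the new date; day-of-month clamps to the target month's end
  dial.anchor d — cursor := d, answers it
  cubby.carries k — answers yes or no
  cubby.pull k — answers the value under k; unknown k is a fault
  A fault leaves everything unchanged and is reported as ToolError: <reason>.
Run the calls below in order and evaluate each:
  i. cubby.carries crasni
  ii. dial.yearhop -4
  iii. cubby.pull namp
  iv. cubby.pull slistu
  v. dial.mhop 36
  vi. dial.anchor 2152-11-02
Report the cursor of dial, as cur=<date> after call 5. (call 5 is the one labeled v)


-- carries(k='crasni') ~> no
-- yearhop(n='-4') ~> 2163-08-19
-- pull(k='namp') ~> ToolError: no such key namp
-- pull(k='slistu') ~> pisme
-- mhop(n='36') ~> 2166-08-19
-- anchor(d='2152-11-02') ~> 2152-11-02

Answer: cur=2166-08-19


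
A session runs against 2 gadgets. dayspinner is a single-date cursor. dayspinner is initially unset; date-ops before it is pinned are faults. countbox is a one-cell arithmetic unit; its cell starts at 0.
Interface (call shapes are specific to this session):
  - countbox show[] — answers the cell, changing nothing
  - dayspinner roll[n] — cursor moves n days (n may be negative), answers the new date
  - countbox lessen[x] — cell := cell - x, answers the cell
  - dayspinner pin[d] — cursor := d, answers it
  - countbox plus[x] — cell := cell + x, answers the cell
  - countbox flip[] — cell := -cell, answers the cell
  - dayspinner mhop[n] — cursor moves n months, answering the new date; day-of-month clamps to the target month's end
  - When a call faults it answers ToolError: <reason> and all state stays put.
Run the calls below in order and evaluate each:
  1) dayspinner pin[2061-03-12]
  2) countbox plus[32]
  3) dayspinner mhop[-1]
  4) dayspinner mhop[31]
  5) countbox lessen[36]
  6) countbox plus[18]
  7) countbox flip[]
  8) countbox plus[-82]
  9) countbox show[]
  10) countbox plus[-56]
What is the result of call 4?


Do: dayspinner pin[d=2061-03-12]
See: 2061-03-12
Do: countbox plus[x=32]
See: 32
Do: dayspinner mhop[n=-1]
See: 2061-02-12
Do: dayspinner mhop[n=31]
See: 2063-09-12
Do: countbox lessen[x=36]
See: -4
Do: countbox plus[x=18]
See: 14
Do: countbox flip[]
See: -14
Do: countbox plus[x=-82]
See: -96
Do: countbox show[]
See: -96
Do: countbox plus[x=-56]
See: -152

Answer: 2063-09-12


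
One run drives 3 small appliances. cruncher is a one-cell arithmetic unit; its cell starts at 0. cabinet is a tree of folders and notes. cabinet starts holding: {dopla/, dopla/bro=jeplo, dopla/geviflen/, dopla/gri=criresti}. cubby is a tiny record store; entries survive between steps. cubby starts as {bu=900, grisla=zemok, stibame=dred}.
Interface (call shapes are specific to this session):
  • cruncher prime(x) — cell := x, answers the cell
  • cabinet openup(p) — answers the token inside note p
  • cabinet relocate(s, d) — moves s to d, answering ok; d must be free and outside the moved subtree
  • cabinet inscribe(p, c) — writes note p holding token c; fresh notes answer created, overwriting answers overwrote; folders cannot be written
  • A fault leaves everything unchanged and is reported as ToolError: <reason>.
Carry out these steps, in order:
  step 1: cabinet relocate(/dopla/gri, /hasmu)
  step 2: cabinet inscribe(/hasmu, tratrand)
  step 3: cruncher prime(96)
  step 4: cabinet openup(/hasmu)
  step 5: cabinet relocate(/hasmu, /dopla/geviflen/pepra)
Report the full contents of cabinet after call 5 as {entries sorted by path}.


·→ cabinet relocate(s='/dopla/gri', d='/hasmu')
·← ok
·→ cabinet inscribe(p='/hasmu', c='tratrand')
·← overwrote
·→ cruncher prime(x='96')
·← 96
·→ cabinet openup(p='/hasmu')
·← tratrand
·→ cabinet relocate(s='/hasmu', d='/dopla/geviflen/pepra')
·← ok

Answer: {dopla/, dopla/bro=jeplo, dopla/geviflen/, dopla/geviflen/pepra=tratrand}


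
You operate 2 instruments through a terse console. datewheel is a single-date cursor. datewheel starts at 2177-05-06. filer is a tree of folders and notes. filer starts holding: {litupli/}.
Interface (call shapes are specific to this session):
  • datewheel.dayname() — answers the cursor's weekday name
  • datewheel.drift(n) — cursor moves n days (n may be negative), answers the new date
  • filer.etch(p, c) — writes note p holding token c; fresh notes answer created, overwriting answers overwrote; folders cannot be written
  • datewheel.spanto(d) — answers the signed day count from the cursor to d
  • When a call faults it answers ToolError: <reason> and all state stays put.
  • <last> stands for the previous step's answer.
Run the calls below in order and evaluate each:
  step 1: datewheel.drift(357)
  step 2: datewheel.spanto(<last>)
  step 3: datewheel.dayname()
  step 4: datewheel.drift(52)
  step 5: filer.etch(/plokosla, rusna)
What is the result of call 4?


Answer: 2178-06-19

Derivation:
;; 1. datewheel.drift(n=357) -> 2178-04-28
;; 2. datewheel.spanto(d=<last>) -> 0
;; 3. datewheel.dayname() -> Tuesday
;; 4. datewheel.drift(n=52) -> 2178-06-19
;; 5. filer.etch(p=/plokosla, c=rusna) -> created


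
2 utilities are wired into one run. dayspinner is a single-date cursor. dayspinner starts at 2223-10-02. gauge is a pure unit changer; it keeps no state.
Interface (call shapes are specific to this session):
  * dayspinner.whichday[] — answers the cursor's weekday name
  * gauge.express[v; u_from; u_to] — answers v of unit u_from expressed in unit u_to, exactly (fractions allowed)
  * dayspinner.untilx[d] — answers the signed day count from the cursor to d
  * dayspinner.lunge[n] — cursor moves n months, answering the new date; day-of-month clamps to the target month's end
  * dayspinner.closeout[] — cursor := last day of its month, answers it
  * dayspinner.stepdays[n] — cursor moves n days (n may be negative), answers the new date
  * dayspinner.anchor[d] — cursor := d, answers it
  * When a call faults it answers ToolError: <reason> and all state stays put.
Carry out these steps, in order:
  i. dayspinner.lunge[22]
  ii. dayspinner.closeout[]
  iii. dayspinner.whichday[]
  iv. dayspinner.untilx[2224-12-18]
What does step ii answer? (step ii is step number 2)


Answer: 2225-08-31

Derivation:
// 1. dayspinner.lunge(n=22) => 2225-08-02
// 2. dayspinner.closeout() => 2225-08-31
// 3. dayspinner.whichday() => Wednesday
// 4. dayspinner.untilx(d=2224-12-18) => -256


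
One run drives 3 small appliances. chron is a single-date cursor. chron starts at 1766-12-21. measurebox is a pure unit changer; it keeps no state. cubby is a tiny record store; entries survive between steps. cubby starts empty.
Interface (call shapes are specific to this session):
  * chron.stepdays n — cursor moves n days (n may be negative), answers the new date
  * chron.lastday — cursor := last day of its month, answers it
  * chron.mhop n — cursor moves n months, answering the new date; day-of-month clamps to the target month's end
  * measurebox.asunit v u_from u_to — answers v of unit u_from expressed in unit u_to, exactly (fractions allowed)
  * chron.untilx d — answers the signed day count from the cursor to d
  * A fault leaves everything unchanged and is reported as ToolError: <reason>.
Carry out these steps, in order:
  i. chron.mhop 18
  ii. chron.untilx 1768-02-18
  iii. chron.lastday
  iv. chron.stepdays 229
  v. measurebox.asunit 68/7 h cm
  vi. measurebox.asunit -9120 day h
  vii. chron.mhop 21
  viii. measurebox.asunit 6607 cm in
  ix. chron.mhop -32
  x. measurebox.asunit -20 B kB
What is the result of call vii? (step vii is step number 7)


Answer: 1770-11-14

Derivation:
==> chron.mhop(n→18)
<== 1768-06-21
==> chron.untilx(d→1768-02-18)
<== -124
==> chron.lastday()
<== 1768-06-30
==> chron.stepdays(n→229)
<== 1769-02-14
==> measurebox.asunit(v→68/7, u_from→h, u_to→cm)
<== ToolError: incompatible units
==> measurebox.asunit(v→-9120, u_from→day, u_to→h)
<== -218880
==> chron.mhop(n→21)
<== 1770-11-14
==> measurebox.asunit(v→6607, u_from→cm, u_to→in)
<== 330350/127
==> chron.mhop(n→-32)
<== 1768-03-14
==> measurebox.asunit(v→-20, u_from→B, u_to→kB)
<== -1/50


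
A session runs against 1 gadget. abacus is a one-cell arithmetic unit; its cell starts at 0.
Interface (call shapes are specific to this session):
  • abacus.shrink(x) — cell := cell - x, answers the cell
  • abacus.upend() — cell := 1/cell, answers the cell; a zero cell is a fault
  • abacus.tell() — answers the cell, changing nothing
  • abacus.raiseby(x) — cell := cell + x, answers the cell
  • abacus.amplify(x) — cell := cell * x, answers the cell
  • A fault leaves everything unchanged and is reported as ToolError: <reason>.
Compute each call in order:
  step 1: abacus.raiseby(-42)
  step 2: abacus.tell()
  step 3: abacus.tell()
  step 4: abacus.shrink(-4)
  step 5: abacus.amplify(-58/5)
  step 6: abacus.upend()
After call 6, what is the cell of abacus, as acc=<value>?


I invoke abacus.raiseby passing x='-42', and get -42.
I call abacus.tell(), and see -42.
I run abacus.tell, giving -42.
Next I call abacus.shrink passing x='-4', and observe -38.
Using abacus.amplify passing x='-58/5', and observe 2204/5.
Next I call abacus.upend, → 5/2204.

Answer: acc=5/2204


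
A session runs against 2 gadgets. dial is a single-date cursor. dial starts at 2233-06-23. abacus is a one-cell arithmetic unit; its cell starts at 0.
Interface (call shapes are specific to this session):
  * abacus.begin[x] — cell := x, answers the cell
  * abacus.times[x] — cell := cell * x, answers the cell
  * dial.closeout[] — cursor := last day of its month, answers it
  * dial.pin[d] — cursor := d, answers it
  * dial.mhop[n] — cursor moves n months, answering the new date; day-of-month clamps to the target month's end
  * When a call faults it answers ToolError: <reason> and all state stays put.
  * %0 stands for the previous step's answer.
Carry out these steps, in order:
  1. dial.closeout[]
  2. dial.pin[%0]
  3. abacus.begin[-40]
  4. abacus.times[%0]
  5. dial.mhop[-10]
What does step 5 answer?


[in] closeout
:: 2233-06-30
[in] pin d=%0
:: 2233-06-30
[in] begin x=-40
:: -40
[in] times x=%0
:: 1600
[in] mhop n=-10
:: 2232-08-30

Answer: 2232-08-30


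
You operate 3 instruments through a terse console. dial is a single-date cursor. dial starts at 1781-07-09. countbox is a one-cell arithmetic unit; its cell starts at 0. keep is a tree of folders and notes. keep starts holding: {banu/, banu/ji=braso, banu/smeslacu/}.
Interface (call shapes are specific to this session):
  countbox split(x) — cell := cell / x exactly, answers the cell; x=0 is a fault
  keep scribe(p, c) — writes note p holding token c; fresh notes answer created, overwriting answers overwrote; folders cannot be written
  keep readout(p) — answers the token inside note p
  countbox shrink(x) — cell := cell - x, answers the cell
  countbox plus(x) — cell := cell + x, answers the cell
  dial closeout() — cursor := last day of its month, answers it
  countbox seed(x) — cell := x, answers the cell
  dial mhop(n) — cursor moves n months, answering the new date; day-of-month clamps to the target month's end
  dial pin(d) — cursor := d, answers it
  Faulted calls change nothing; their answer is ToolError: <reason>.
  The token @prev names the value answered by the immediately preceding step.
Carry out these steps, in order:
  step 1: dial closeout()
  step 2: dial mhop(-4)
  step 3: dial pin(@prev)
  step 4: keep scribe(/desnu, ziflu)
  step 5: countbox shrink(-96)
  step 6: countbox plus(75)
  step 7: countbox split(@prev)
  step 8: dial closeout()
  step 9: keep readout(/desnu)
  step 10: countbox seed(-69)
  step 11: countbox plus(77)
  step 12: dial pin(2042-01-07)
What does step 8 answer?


Answer: 1781-03-31

Derivation:
Act: dial closeout[]
Obs: 1781-07-31
Act: dial mhop[n=-4]
Obs: 1781-03-31
Act: dial pin[d=@prev]
Obs: 1781-03-31
Act: keep scribe[p=/desnu; c=ziflu]
Obs: created
Act: countbox shrink[x=-96]
Obs: 96
Act: countbox plus[x=75]
Obs: 171
Act: countbox split[x=@prev]
Obs: 1
Act: dial closeout[]
Obs: 1781-03-31
Act: keep readout[p=/desnu]
Obs: ziflu
Act: countbox seed[x=-69]
Obs: -69
Act: countbox plus[x=77]
Obs: 8
Act: dial pin[d=2042-01-07]
Obs: 2042-01-07


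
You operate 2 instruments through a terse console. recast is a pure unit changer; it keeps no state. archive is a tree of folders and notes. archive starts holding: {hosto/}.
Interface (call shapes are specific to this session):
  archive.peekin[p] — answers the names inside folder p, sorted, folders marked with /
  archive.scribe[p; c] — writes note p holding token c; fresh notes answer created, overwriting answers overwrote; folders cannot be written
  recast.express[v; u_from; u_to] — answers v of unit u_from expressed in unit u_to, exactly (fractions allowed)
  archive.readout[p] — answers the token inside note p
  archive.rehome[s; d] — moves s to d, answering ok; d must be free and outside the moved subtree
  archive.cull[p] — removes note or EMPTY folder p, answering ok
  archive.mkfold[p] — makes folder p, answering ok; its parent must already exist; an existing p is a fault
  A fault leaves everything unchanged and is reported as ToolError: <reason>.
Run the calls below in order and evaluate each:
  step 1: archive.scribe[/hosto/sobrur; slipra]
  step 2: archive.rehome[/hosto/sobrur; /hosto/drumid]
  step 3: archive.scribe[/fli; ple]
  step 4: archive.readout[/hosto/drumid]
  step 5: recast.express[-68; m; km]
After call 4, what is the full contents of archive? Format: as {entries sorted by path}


% scribe(p: /hosto/sobrur, c: slipra) ~> created
% rehome(s: /hosto/sobrur, d: /hosto/drumid) ~> ok
% scribe(p: /fli, c: ple) ~> created
% readout(p: /hosto/drumid) ~> slipra
% express(v: -68, u_from: m, u_to: km) ~> -17/250

Answer: {fli=ple, hosto/, hosto/drumid=slipra}


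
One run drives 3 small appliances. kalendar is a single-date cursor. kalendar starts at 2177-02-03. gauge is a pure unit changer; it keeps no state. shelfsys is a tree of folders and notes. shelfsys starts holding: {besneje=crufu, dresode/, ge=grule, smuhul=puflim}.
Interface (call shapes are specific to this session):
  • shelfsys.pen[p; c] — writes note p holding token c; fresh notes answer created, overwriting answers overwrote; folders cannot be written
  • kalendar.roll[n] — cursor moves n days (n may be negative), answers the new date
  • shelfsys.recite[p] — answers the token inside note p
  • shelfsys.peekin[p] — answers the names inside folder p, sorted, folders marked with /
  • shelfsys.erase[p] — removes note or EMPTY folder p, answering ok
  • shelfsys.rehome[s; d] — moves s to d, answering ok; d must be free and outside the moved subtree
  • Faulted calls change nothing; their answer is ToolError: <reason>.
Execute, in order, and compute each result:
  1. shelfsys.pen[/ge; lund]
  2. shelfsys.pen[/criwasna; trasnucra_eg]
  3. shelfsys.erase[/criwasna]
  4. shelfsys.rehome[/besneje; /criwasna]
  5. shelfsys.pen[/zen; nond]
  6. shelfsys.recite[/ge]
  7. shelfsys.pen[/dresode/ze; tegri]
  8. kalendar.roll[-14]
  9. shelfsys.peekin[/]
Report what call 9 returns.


>>> pen p=/ge c=lund
:: overwrote
>>> pen p=/criwasna c=trasnucra_eg
:: created
>>> erase p=/criwasna
:: ok
>>> rehome s=/besneje d=/criwasna
:: ok
>>> pen p=/zen c=nond
:: created
>>> recite p=/ge
:: lund
>>> pen p=/dresode/ze c=tegri
:: created
>>> roll n=-14
:: 2177-01-20
>>> peekin p=/
:: [criwasna, dresode/, ge, smuhul, zen]

Answer: [criwasna, dresode/, ge, smuhul, zen]


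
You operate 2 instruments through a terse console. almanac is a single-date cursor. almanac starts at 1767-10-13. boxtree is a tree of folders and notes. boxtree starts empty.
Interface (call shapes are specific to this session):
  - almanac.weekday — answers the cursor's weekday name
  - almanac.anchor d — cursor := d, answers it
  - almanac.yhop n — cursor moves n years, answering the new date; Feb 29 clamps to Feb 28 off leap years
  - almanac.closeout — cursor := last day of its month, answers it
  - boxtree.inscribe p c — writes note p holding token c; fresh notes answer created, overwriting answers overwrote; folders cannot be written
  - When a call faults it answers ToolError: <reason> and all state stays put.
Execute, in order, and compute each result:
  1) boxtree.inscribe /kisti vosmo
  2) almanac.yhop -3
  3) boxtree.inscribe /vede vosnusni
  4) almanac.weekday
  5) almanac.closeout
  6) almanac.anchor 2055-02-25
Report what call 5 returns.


CALL boxtree.inscribe[p→/kisti; c→vosmo]
RET  created
CALL almanac.yhop[n→-3]
RET  1764-10-13
CALL boxtree.inscribe[p→/vede; c→vosnusni]
RET  created
CALL almanac.weekday[]
RET  Saturday
CALL almanac.closeout[]
RET  1764-10-31
CALL almanac.anchor[d→2055-02-25]
RET  2055-02-25

Answer: 1764-10-31


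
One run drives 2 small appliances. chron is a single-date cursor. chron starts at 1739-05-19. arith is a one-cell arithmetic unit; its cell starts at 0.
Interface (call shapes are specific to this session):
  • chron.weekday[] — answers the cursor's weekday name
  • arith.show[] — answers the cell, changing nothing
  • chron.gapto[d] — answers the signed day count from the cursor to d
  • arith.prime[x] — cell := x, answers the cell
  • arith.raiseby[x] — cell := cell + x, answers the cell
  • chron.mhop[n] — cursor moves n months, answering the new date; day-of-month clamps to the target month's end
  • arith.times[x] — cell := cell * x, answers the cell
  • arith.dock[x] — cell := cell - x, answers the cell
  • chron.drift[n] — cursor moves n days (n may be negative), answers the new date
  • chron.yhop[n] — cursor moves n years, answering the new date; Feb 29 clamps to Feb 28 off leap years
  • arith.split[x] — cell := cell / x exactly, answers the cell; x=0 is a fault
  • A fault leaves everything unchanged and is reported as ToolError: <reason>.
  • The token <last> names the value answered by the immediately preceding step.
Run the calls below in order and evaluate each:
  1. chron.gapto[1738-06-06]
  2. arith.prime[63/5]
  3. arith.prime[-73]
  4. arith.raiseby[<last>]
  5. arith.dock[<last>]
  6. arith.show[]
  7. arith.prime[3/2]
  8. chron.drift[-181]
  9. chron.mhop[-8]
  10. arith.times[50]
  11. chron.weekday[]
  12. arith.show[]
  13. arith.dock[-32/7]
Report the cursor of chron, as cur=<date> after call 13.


// chron.gapto(d='1738-06-06') : -347
// arith.prime(x='63/5') : 63/5
// arith.prime(x='-73') : -73
// arith.raiseby(x='<last>') : -146
// arith.dock(x='<last>') : 0
// arith.show() : 0
// arith.prime(x='3/2') : 3/2
// chron.drift(n='-181') : 1738-11-19
// chron.mhop(n='-8') : 1738-03-19
// arith.times(x='50') : 75
// chron.weekday() : Wednesday
// arith.show() : 75
// arith.dock(x='-32/7') : 557/7

Answer: cur=1738-03-19


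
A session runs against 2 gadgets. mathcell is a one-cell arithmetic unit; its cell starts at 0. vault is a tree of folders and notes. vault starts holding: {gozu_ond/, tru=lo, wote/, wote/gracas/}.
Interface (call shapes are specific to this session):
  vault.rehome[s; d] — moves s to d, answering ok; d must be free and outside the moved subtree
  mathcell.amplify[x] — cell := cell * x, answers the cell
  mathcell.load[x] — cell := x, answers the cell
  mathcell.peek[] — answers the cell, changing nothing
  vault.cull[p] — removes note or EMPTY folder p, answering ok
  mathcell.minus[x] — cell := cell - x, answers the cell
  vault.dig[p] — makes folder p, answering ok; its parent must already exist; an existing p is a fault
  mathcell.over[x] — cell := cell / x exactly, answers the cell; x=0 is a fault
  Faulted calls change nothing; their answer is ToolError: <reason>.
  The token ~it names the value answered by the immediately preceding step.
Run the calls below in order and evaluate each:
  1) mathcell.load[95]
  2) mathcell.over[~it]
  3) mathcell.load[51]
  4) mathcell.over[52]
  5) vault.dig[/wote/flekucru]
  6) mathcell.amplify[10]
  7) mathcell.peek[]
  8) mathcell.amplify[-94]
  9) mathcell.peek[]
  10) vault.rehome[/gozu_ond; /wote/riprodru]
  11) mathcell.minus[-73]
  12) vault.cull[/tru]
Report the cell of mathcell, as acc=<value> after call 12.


Step: mathcell.load[x='95']
Result: 95
Step: mathcell.over[x='~it']
Result: 1
Step: mathcell.load[x='51']
Result: 51
Step: mathcell.over[x='52']
Result: 51/52
Step: vault.dig[p='/wote/flekucru']
Result: ok
Step: mathcell.amplify[x='10']
Result: 255/26
Step: mathcell.peek[]
Result: 255/26
Step: mathcell.amplify[x='-94']
Result: -11985/13
Step: mathcell.peek[]
Result: -11985/13
Step: vault.rehome[s='/gozu_ond'; d='/wote/riprodru']
Result: ok
Step: mathcell.minus[x='-73']
Result: -11036/13
Step: vault.cull[p='/tru']
Result: ok

Answer: acc=-11036/13


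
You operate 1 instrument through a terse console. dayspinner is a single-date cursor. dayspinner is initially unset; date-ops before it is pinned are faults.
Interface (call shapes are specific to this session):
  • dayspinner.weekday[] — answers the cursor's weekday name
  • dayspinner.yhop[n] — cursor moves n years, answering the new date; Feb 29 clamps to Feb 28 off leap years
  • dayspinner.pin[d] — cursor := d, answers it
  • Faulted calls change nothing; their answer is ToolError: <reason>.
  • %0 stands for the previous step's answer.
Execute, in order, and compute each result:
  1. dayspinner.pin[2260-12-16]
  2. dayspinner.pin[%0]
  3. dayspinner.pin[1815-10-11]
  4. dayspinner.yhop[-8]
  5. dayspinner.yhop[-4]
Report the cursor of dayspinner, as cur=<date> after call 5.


Answer: cur=1803-10-11

Derivation:
-> pin(2260-12-16)
<- 2260-12-16
-> pin(%0)
<- 2260-12-16
-> pin(1815-10-11)
<- 1815-10-11
-> yhop(-8)
<- 1807-10-11
-> yhop(-4)
<- 1803-10-11


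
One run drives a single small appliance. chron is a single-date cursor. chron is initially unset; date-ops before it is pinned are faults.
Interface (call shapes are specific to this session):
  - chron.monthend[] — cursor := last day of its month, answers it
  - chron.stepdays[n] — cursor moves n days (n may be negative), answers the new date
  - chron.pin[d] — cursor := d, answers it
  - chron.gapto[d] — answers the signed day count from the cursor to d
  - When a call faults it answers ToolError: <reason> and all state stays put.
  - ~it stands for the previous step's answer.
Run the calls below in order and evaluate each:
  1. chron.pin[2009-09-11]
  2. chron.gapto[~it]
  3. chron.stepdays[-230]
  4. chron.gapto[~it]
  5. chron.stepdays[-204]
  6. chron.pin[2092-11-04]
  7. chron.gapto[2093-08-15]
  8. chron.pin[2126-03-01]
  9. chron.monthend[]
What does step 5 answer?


Act: chron.pin[d: 2009-09-11]
Obs: 2009-09-11
Act: chron.gapto[d: ~it]
Obs: 0
Act: chron.stepdays[n: -230]
Obs: 2009-01-24
Act: chron.gapto[d: ~it]
Obs: 0
Act: chron.stepdays[n: -204]
Obs: 2008-07-04
Act: chron.pin[d: 2092-11-04]
Obs: 2092-11-04
Act: chron.gapto[d: 2093-08-15]
Obs: 284
Act: chron.pin[d: 2126-03-01]
Obs: 2126-03-01
Act: chron.monthend[]
Obs: 2126-03-31

Answer: 2008-07-04


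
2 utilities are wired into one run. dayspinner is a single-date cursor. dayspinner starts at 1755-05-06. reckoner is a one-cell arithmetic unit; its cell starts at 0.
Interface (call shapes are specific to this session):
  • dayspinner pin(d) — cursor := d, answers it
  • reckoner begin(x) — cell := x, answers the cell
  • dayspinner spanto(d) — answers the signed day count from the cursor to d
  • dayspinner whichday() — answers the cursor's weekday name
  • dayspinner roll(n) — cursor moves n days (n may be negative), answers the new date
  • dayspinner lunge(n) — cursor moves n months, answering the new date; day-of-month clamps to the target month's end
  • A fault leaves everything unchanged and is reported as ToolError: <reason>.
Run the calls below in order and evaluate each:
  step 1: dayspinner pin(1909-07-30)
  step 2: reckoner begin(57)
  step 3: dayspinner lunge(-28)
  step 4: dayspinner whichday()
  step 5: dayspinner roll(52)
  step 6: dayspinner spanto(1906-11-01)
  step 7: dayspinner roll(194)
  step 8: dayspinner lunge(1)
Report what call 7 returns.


[in] dayspinner pin 1909-07-30
:: 1909-07-30
[in] reckoner begin 57
:: 57
[in] dayspinner lunge -28
:: 1907-03-30
[in] dayspinner whichday
:: Saturday
[in] dayspinner roll 52
:: 1907-05-21
[in] dayspinner spanto 1906-11-01
:: -201
[in] dayspinner roll 194
:: 1907-12-01
[in] dayspinner lunge 1
:: 1908-01-01

Answer: 1907-12-01


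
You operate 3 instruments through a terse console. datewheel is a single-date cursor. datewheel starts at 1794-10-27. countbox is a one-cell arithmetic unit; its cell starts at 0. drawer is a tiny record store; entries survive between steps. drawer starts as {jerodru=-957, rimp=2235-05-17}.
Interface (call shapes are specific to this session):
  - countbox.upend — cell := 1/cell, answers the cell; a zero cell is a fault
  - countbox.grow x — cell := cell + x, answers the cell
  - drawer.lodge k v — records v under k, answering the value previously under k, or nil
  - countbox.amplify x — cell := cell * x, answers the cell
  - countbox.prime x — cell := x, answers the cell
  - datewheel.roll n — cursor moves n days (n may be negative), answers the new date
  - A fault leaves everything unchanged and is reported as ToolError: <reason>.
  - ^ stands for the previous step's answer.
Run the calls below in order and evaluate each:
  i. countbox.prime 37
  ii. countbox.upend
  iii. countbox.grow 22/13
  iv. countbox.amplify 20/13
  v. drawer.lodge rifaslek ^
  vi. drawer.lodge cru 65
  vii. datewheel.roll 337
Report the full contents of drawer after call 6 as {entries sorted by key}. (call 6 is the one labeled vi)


Do: countbox.prime[37]
See: 37
Do: countbox.upend[]
See: 1/37
Do: countbox.grow[22/13]
See: 827/481
Do: countbox.amplify[20/13]
See: 16540/6253
Do: drawer.lodge[rifaslek; ^]
See: nil
Do: drawer.lodge[cru; 65]
See: nil
Do: datewheel.roll[337]
See: 1795-09-29

Answer: {cru=65, jerodru=-957, rifaslek=16540/6253, rimp=2235-05-17}
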